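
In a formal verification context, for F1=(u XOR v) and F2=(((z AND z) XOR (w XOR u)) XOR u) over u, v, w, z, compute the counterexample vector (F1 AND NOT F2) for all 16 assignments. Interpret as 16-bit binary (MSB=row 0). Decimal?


F1 = (u XOR v)
F2 = (((z AND z) XOR (w XOR u)) XOR u)
Counterexample to F1=>F2 is where F1=1 and F2=0.
Evaluate each row (bits = u,v,w,z, MSB first):
  row 0 [0000]: F1=0 F2=0 -> F1&~F2 -> 0
  row 1 [0001]: F1=0 F2=1 -> F1&~F2 -> 0
  row 2 [0010]: F1=0 F2=1 -> F1&~F2 -> 0
  row 3 [0011]: F1=0 F2=0 -> F1&~F2 -> 0
  row 4 [0100]: F1=1 F2=0 -> F1&~F2 -> 1
  row 5 [0101]: F1=1 F2=1 -> F1&~F2 -> 0
  row 6 [0110]: F1=1 F2=1 -> F1&~F2 -> 0
  row 7 [0111]: F1=1 F2=0 -> F1&~F2 -> 1
  row 8 [1000]: F1=1 F2=0 -> F1&~F2 -> 1
  row 9 [1001]: F1=1 F2=1 -> F1&~F2 -> 0
  row 10 [1010]: F1=1 F2=1 -> F1&~F2 -> 0
  row 11 [1011]: F1=1 F2=0 -> F1&~F2 -> 1
  row 12 [1100]: F1=0 F2=0 -> F1&~F2 -> 0
  row 13 [1101]: F1=0 F2=1 -> F1&~F2 -> 0
  row 14 [1110]: F1=0 F2=1 -> F1&~F2 -> 0
  row 15 [1111]: F1=0 F2=0 -> F1&~F2 -> 0
Full result column, 4 rows per line (u,v fixed per line; w,z runs 00..11 left to right):
  rows 0-3 [u,v=00]: 0000  = hex 0
  rows 4-7 [u,v=01]: 1001  = hex 9
  rows 8-11 [u,v=10]: 1001  = hex 9
  rows 12-15 [u,v=11]: 0000  = hex 0
Counterexample vector (row 0 .. row 15) = 0000100110010000
Output column grouped in 4s = 0000 1001 1001 0000 = 0x0990
Convert to decimal digit by digit (value = value*16 + digit):
  0 -> 0
  0*16 + 9 = 9
  9*16 + 9 = 153
  153*16 + 0 = 2448
Decimal = 2448

2448


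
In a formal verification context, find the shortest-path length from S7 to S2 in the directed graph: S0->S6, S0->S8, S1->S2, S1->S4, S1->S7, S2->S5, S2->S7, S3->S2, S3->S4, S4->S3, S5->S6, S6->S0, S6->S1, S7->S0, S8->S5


BFS layer-by-layer from S7:
  dist 0: {S7}
  dist 1: {S0}
  dist 2: {S6, S8}
  dist 3: {S1, S5}
  dist 4: {S2, S4}
  -> S2 reached at distance 4
Shortest path length = 4

4


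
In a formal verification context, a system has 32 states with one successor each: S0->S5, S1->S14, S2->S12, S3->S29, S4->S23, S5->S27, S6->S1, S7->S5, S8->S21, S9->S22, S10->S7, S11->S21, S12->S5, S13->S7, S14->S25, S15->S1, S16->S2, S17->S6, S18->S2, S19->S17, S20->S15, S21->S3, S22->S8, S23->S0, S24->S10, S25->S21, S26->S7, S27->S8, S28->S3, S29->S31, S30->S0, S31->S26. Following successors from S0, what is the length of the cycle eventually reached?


Trace from S0 until a state repeats:
  S0 -> S5 -> S27 -> S8 -> S21 -> S3 -> S29 -> S31 -> S26 -> S7 -> S5
S5 first seen at step 1, revisited at step 10.
Cycle length = 10 - 1 = 9

9


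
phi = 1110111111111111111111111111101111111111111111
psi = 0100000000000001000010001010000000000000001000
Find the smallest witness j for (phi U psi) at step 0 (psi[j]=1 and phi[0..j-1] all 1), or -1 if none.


(phi U psi) at 0: need smallest j with psi[j]=1 and phi[i]=1 for all i in [0,j).
Scan from step 0:
  step 0: phi=1, psi=0 -> continue
  step 1: psi=1 and phi held for [0,1) -> witness found
Witness step = 1

1


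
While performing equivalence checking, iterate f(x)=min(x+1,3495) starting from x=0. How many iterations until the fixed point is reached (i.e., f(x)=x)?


Step 1: x=0, cap=3495, increment=1
Step 2: x grows by 1 each step until capped at 3495; fixed point is x=3495
Step 3: iterations = ceil(3495/1) = 3495

3495


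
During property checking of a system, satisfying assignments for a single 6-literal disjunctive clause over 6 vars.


Step 1: Total=2^6=64
Step 2: Unsat when all 6 false: 2^0=1
Step 3: Sat=64-1=63

63


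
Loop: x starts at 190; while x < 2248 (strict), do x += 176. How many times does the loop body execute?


Step 1: x goes from 190 toward 2248 by 176; the body runs while x<2248, so iterations = ceil((bound-start)/step)
Step 2: Distance=2058
Step 3: ceil(2058/176)=12

12


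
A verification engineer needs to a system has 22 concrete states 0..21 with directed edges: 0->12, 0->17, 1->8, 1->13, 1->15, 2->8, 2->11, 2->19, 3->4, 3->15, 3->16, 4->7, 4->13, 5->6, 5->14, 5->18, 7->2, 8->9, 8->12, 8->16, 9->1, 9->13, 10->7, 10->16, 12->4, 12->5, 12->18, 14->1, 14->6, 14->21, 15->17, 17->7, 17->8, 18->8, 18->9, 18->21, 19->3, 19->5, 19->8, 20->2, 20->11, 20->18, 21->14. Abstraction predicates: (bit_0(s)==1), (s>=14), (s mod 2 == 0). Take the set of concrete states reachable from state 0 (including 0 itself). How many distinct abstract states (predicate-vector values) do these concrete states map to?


BFS from 0:
Concrete reachable: {0, 1, 2, 3, 4, 5, 6, 7, 8, 9, 11, 12, 13, 14, 15, 16, 17, 18, 19, 21}
Abstract via predicates (bit_0(s)==1), (s>=14), (s mod 2 == 0):
  (0,0,1) <- {0, 2, 4, 6, 8, 12}
  (0,1,1) <- {14, 16, 18}
  (1,0,0) <- {1, 3, 5, 7, 9, 11, 13}
  (1,1,0) <- {15, 17, 19, 21}
Distinct abstract states = 4

4


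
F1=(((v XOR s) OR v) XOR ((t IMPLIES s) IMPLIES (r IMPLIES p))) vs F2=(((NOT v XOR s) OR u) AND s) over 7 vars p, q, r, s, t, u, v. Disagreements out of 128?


F1 = (((v XOR s) OR v) XOR ((t IMPLIES s) IMPLIES (r IMPLIES p)))
F2 = (((NOT v XOR s) OR u) AND s)
Evaluate both on each of 128 rows (bits = p,q,r,s,t,u,v):
  row 0 [0000000]: F1=1 F2=0 (differ) -> 1
  row 1 [0000001]: F1=0 F2=0 -> 0
  row 2 [0000010]: F1=1 F2=0 (differ) -> 1
  row 3 [0000011]: F1=0 F2=0 -> 0
  row 4 [0000100]: F1=1 F2=0 (differ) -> 1
  (every remaining row is evaluated the same way; all 128 results are listed next)
Full result column, 8 rows per line (p,q,r,s fixed per line; t,u,v runs 000..111 left to right):
  rows 0-7 [p,q,r,s=0000]: 10101010  (ones: 4)
  rows 8-15 [p,q,r,s=0001]: 01110111  (ones: 6)
  rows 16-23 [p,q,r,s=0010]: 01011010  (ones: 4)
  rows 24-31 [p,q,r,s=0011]: 10001000  (ones: 2)
  rows 32-39 [p,q,r,s=0100]: 10101010  (ones: 4)
  rows 40-47 [p,q,r,s=0101]: 01110111  (ones: 6)
  rows 48-55 [p,q,r,s=0110]: 01011010  (ones: 4)
  rows 56-63 [p,q,r,s=0111]: 10001000  (ones: 2)
  rows 64-71 [p,q,r,s=1000]: 10101010  (ones: 4)
  rows 72-79 [p,q,r,s=1001]: 01110111  (ones: 6)
  rows 80-87 [p,q,r,s=1010]: 10101010  (ones: 4)
  rows 88-95 [p,q,r,s=1011]: 01110111  (ones: 6)
  rows 96-103 [p,q,r,s=1100]: 10101010  (ones: 4)
  rows 104-111 [p,q,r,s=1101]: 01110111  (ones: 6)
  rows 112-119 [p,q,r,s=1110]: 10101010  (ones: 4)
  rows 120-127 [p,q,r,s=1111]: 01110111  (ones: 6)
Disagreements = 4+6+4+2+4+6+4+2+4+6+4+6+4+6+4+6 = 72

72


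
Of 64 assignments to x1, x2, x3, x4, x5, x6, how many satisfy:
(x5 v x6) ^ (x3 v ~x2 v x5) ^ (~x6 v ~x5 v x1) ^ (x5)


CNF with 4 clauses over 6 vars (64 assignments).
An assignment satisfies CNF iff every clause has >=1 true literal.
Check each row (bits = x1,x2,x3,x4,x5,x6; clause T/F shown):
  row 0 [000000]: clauses=FTTF -> 0
  row 1 [000001]: clauses=TTTF -> 0
  row 2 [000010]: clauses=TTTT -> 1
  row 3 [000011]: clauses=TTFT -> 0
  row 4 [000100]: clauses=FTTF -> 0
  (every remaining row is evaluated the same way; all 64 results are listed next)
Full result column, 8 rows per line (x1,x2,x3 fixed per line; x4,x5,x6 runs 000..111 left to right):
  rows 0-7 [x1,x2,x3=000]: 00100010  (ones: 2)
  rows 8-15 [x1,x2,x3=001]: 00100010  (ones: 2)
  rows 16-23 [x1,x2,x3=010]: 00100010  (ones: 2)
  rows 24-31 [x1,x2,x3=011]: 00100010  (ones: 2)
  rows 32-39 [x1,x2,x3=100]: 00110011  (ones: 4)
  rows 40-47 [x1,x2,x3=101]: 00110011  (ones: 4)
  rows 48-55 [x1,x2,x3=110]: 00110011  (ones: 4)
  rows 56-63 [x1,x2,x3=111]: 00110011  (ones: 4)
Satisfying assignments = 2+2+2+2+4+4+4+4 = 24

24


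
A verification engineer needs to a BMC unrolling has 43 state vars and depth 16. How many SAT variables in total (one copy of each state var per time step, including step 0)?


BMC unrolls to depth k, creating one copy of each state var for steps 0..k.
Step count = 16 + 1 = 17 (steps 0 through 16)
Vars per step = 43
Total = 43 * 17 = 731

731


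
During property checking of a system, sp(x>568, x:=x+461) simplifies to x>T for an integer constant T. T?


Formula: sp(P, x:=E) = exists old_x. (x = E[old_x/x]) AND P[old_x/x] (old_x is the value of x before the assignment; eliminate old_x by solving x = E[old_x/x] for old_x)
Step 1: Precondition P: x>568, i.e. old_x > 568
Step 2: Assignment gives x = old_x + 461, so old_x = x - 461
Step 3: Substitute into P: x - 461 > 568
Step 4: Simplify: x > 568+461 = 1029

1029


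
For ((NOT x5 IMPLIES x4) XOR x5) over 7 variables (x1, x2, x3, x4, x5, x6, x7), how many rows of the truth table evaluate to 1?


Formula: ((NOT x5 IMPLIES x4) XOR x5) over 7 vars (128 rows)
Evaluate each row (x1, x2, x3, x4, x5, x6, x7 as bits, MSB first):
  row 0 [0000000]: ((NOT 0 IMPLIES 0) XOR 0) -> 0
  row 1 [0000001]: ((NOT 0 IMPLIES 0) XOR 0) -> 0
  row 2 [0000010]: ((NOT 0 IMPLIES 0) XOR 0) -> 0
  row 3 [0000011]: ((NOT 0 IMPLIES 0) XOR 0) -> 0
  row 4 [0000100]: ((NOT 1 IMPLIES 0) XOR 1) -> 0
  (every remaining row is evaluated the same way; all 128 results are listed next)
Full result column, 8 rows per line (x1,x2,x3,x4 fixed per line; x5,x6,x7 runs 000..111 left to right):
  rows 0-7 [x1,x2,x3,x4=0000]: 00000000  (ones: 0)
  rows 8-15 [x1,x2,x3,x4=0001]: 11110000  (ones: 4)
  rows 16-23 [x1,x2,x3,x4=0010]: 00000000  (ones: 0)
  rows 24-31 [x1,x2,x3,x4=0011]: 11110000  (ones: 4)
  rows 32-39 [x1,x2,x3,x4=0100]: 00000000  (ones: 0)
  rows 40-47 [x1,x2,x3,x4=0101]: 11110000  (ones: 4)
  rows 48-55 [x1,x2,x3,x4=0110]: 00000000  (ones: 0)
  rows 56-63 [x1,x2,x3,x4=0111]: 11110000  (ones: 4)
  rows 64-71 [x1,x2,x3,x4=1000]: 00000000  (ones: 0)
  rows 72-79 [x1,x2,x3,x4=1001]: 11110000  (ones: 4)
  rows 80-87 [x1,x2,x3,x4=1010]: 00000000  (ones: 0)
  rows 88-95 [x1,x2,x3,x4=1011]: 11110000  (ones: 4)
  rows 96-103 [x1,x2,x3,x4=1100]: 00000000  (ones: 0)
  rows 104-111 [x1,x2,x3,x4=1101]: 11110000  (ones: 4)
  rows 112-119 [x1,x2,x3,x4=1110]: 00000000  (ones: 0)
  rows 120-127 [x1,x2,x3,x4=1111]: 11110000  (ones: 4)
Count of 1-rows = 0+4+0+4+0+4+0+4+0+4+0+4+0+4+0+4 = 32

32


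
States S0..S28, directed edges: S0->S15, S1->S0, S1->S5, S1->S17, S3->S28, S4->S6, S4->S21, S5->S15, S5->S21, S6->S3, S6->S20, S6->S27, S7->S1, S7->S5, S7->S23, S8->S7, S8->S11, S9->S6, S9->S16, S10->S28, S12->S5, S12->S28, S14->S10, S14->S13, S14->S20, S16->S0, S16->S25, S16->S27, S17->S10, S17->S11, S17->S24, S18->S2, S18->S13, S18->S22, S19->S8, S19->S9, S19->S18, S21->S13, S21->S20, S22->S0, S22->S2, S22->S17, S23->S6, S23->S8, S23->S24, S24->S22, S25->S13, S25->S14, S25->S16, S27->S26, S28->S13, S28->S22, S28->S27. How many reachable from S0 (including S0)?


BFS from S0:
  layer 0: {S0}
  layer 1: {S15}
Reachable set: {S0, S15}
Count = 2

2


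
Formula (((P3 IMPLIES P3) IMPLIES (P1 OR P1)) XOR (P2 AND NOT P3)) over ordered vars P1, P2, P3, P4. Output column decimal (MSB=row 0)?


Formula: (((P3 IMPLIES P3) IMPLIES (P1 OR P1)) XOR (P2 AND NOT P3)) over P1, P2, P3, P4 (16 rows)
Evaluate each row (bits = P1,P2,P3,P4, MSB first):
  row 0 [0000]: (((0 IMPLIES 0) IMPLIES (0 OR 0)) XOR (0 AND NOT 0)) -> 0
  row 1 [0001]: (((0 IMPLIES 0) IMPLIES (0 OR 0)) XOR (0 AND NOT 0)) -> 0
  row 2 [0010]: (((1 IMPLIES 1) IMPLIES (0 OR 0)) XOR (0 AND NOT 1)) -> 0
  row 3 [0011]: (((1 IMPLIES 1) IMPLIES (0 OR 0)) XOR (0 AND NOT 1)) -> 0
  row 4 [0100]: (((0 IMPLIES 0) IMPLIES (0 OR 0)) XOR (1 AND NOT 0)) -> 1
  row 5 [0101]: (((0 IMPLIES 0) IMPLIES (0 OR 0)) XOR (1 AND NOT 0)) -> 1
  row 6 [0110]: (((1 IMPLIES 1) IMPLIES (0 OR 0)) XOR (1 AND NOT 1)) -> 0
  row 7 [0111]: (((1 IMPLIES 1) IMPLIES (0 OR 0)) XOR (1 AND NOT 1)) -> 0
  row 8 [1000]: (((0 IMPLIES 0) IMPLIES (1 OR 1)) XOR (0 AND NOT 0)) -> 1
  row 9 [1001]: (((0 IMPLIES 0) IMPLIES (1 OR 1)) XOR (0 AND NOT 0)) -> 1
  row 10 [1010]: (((1 IMPLIES 1) IMPLIES (1 OR 1)) XOR (0 AND NOT 1)) -> 1
  row 11 [1011]: (((1 IMPLIES 1) IMPLIES (1 OR 1)) XOR (0 AND NOT 1)) -> 1
  row 12 [1100]: (((0 IMPLIES 0) IMPLIES (1 OR 1)) XOR (1 AND NOT 0)) -> 0
  row 13 [1101]: (((0 IMPLIES 0) IMPLIES (1 OR 1)) XOR (1 AND NOT 0)) -> 0
  row 14 [1110]: (((1 IMPLIES 1) IMPLIES (1 OR 1)) XOR (1 AND NOT 1)) -> 1
  row 15 [1111]: (((1 IMPLIES 1) IMPLIES (1 OR 1)) XOR (1 AND NOT 1)) -> 1
Full result column, 4 rows per line (P1,P2 fixed per line; P3,P4 runs 00..11 left to right):
  rows 0-3 [P1,P2=00]: 0000  = hex 0
  rows 4-7 [P1,P2=01]: 1100  = hex C
  rows 8-11 [P1,P2=10]: 1111  = hex F
  rows 12-15 [P1,P2=11]: 0011  = hex 3
Output column (row 0 .. row 15) = 0000110011110011
Output column grouped in 4s = 0000 1100 1111 0011 = 0x0CF3
Convert to decimal digit by digit (value = value*16 + digit):
  0 -> 0
  0*16 + 12 (C) = 12
  12*16 + 15 (F) = 207
  207*16 + 3 = 3315
Decimal = 3315

3315


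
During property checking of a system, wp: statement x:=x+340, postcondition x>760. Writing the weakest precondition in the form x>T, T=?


Formula: wp(x:=E, P) = P[E/x] (substitute E for x in postcondition)
Step 1: Postcondition: x>760
Step 2: Substitute x+340 for x: x+340>760
Step 3: Solve for x: x > 760-340 = 420

420


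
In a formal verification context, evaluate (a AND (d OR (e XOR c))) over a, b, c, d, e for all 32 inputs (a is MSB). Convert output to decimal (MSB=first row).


Formula: (a AND (d OR (e XOR c))) over a, b, c, d, e (32 rows)
Evaluate each row (bits = a,b,c,d,e, MSB first):
  row 0 [00000]: (0 AND (0 OR (0 XOR 0))) -> 0
  row 1 [00001]: (0 AND (0 OR (1 XOR 0))) -> 0
  row 2 [00010]: (0 AND (1 OR (0 XOR 0))) -> 0
  row 3 [00011]: (0 AND (1 OR (1 XOR 0))) -> 0
  row 4 [00100]: (0 AND (0 OR (0 XOR 1))) -> 0
  row 5 [00101]: (0 AND (0 OR (1 XOR 1))) -> 0
  row 6 [00110]: (0 AND (1 OR (0 XOR 1))) -> 0
  row 7 [00111]: (0 AND (1 OR (1 XOR 1))) -> 0
  row 8 [01000]: (0 AND (0 OR (0 XOR 0))) -> 0
  row 9 [01001]: (0 AND (0 OR (1 XOR 0))) -> 0
  row 10 [01010]: (0 AND (1 OR (0 XOR 0))) -> 0
  row 11 [01011]: (0 AND (1 OR (1 XOR 0))) -> 0
  row 12 [01100]: (0 AND (0 OR (0 XOR 1))) -> 0
  row 13 [01101]: (0 AND (0 OR (1 XOR 1))) -> 0
  row 14 [01110]: (0 AND (1 OR (0 XOR 1))) -> 0
  row 15 [01111]: (0 AND (1 OR (1 XOR 1))) -> 0
  row 16 [10000]: (1 AND (0 OR (0 XOR 0))) -> 0
  row 17 [10001]: (1 AND (0 OR (1 XOR 0))) -> 1
  row 18 [10010]: (1 AND (1 OR (0 XOR 0))) -> 1
  row 19 [10011]: (1 AND (1 OR (1 XOR 0))) -> 1
  row 20 [10100]: (1 AND (0 OR (0 XOR 1))) -> 1
  row 21 [10101]: (1 AND (0 OR (1 XOR 1))) -> 0
  row 22 [10110]: (1 AND (1 OR (0 XOR 1))) -> 1
  row 23 [10111]: (1 AND (1 OR (1 XOR 1))) -> 1
  row 24 [11000]: (1 AND (0 OR (0 XOR 0))) -> 0
  row 25 [11001]: (1 AND (0 OR (1 XOR 0))) -> 1
  row 26 [11010]: (1 AND (1 OR (0 XOR 0))) -> 1
  row 27 [11011]: (1 AND (1 OR (1 XOR 0))) -> 1
  row 28 [11100]: (1 AND (0 OR (0 XOR 1))) -> 1
  row 29 [11101]: (1 AND (0 OR (1 XOR 1))) -> 0
  row 30 [11110]: (1 AND (1 OR (0 XOR 1))) -> 1
  row 31 [11111]: (1 AND (1 OR (1 XOR 1))) -> 1
Full result column, 4 rows per line (a,b,c fixed per line; d,e runs 00..11 left to right):
  rows 0-3 [a,b,c=000]: 0000  = hex 0
  rows 4-7 [a,b,c=001]: 0000  = hex 0
  rows 8-11 [a,b,c=010]: 0000  = hex 0
  rows 12-15 [a,b,c=011]: 0000  = hex 0
  rows 16-19 [a,b,c=100]: 0111  = hex 7
  rows 20-23 [a,b,c=101]: 1011  = hex B
  rows 24-27 [a,b,c=110]: 0111  = hex 7
  rows 28-31 [a,b,c=111]: 1011  = hex B
Output column (row 0 .. row 31) = 00000000000000000111101101111011
Output column grouped in 4s = 0000 0000 0000 0000 0111 1011 0111 1011 = 0x00007B7B
Convert to decimal digit by digit (value = value*16 + digit):
  0 -> 0
  0*16 + 0 = 0
  0*16 + 0 = 0
  0*16 + 0 = 0
  0*16 + 7 = 7
  7*16 + 11 (B) = 123
  123*16 + 7 = 1975
  1975*16 + 11 (B) = 31611
Decimal = 31611

31611


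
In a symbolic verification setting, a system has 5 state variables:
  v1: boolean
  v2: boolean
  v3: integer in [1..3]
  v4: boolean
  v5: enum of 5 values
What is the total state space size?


State space = product of domain sizes of all variables.
Domain sizes:
  v1 (boolean): 2
  v2 (boolean): 2
  v3 (integer in [1..3]): 3
  v4 (boolean): 2
  v5 (enum of 5 values): 5
Product = 2 * 2 * 3 * 2 * 5 = 120

120


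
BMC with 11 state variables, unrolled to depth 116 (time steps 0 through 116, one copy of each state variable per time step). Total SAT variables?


BMC unrolls to depth k, creating one copy of each state var for steps 0..k.
Step count = 116 + 1 = 117 (steps 0 through 116)
Vars per step = 11
Total = 11 * 117 = 1287

1287


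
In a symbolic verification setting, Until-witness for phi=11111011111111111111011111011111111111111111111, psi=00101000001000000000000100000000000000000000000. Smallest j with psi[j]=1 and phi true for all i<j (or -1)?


(phi U psi) at 0: need smallest j with psi[j]=1 and phi[i]=1 for all i in [0,j).
Scan from step 0:
  step 0: phi=1, psi=0 -> continue
  step 1: phi=1, psi=0 -> continue
  step 2: psi=1 and phi held for [0,2) -> witness found
Witness step = 2

2


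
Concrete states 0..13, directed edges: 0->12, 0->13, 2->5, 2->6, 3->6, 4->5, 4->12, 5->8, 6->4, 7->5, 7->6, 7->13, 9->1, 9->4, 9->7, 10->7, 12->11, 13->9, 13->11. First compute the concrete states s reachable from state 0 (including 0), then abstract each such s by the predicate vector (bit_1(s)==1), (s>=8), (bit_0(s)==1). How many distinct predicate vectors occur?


BFS from 0:
Concrete reachable: {0, 1, 4, 5, 6, 7, 8, 9, 11, 12, 13}
Abstract via predicates (bit_1(s)==1), (s>=8), (bit_0(s)==1):
  (0,0,0) <- {0, 4}
  (0,0,1) <- {1, 5}
  (0,1,0) <- {8, 12}
  (0,1,1) <- {9, 13}
  (1,0,0) <- {6}
  (1,0,1) <- {7}
  (1,1,1) <- {11}
Distinct abstract states = 7

7


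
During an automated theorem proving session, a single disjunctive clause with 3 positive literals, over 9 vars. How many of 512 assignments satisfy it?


Step 1: Total=2^9=512
Step 2: Unsat when all 3 false: 2^6=64
Step 3: Sat=512-64=448

448


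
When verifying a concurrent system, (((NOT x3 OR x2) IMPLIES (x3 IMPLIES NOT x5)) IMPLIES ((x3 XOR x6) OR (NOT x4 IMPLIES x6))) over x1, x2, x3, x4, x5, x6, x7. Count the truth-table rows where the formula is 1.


Formula: (((NOT x3 OR x2) IMPLIES (x3 IMPLIES NOT x5)) IMPLIES ((x3 XOR x6) OR (NOT x4 IMPLIES x6))) over 7 vars (128 rows)
Evaluate each row (x1, x2, x3, x4, x5, x6, x7 as bits, MSB first):
  row 0 [0000000]: (((NOT 0 OR 0) IMPLIES (0 IMPLIES NOT 0)) IMPLIES ((0 XOR 0) OR (NOT 0 IMPLIES 0))) -> 0
  row 1 [0000001]: (((NOT 0 OR 0) IMPLIES (0 IMPLIES NOT 0)) IMPLIES ((0 XOR 0) OR (NOT 0 IMPLIES 0))) -> 0
  row 2 [0000010]: (((NOT 0 OR 0) IMPLIES (0 IMPLIES NOT 0)) IMPLIES ((0 XOR 1) OR (NOT 0 IMPLIES 1))) -> 1
  row 3 [0000011]: (((NOT 0 OR 0) IMPLIES (0 IMPLIES NOT 0)) IMPLIES ((0 XOR 1) OR (NOT 0 IMPLIES 1))) -> 1
  row 4 [0000100]: (((NOT 0 OR 0) IMPLIES (0 IMPLIES NOT 1)) IMPLIES ((0 XOR 0) OR (NOT 0 IMPLIES 0))) -> 0
  (every remaining row is evaluated the same way; all 128 results are listed next)
Full result column, 8 rows per line (x1,x2,x3,x4 fixed per line; x5,x6,x7 runs 000..111 left to right):
  rows 0-7 [x1,x2,x3,x4=0000]: 00110011  (ones: 4)
  rows 8-15 [x1,x2,x3,x4=0001]: 11111111  (ones: 8)
  rows 16-23 [x1,x2,x3,x4=0010]: 11111111  (ones: 8)
  rows 24-31 [x1,x2,x3,x4=0011]: 11111111  (ones: 8)
  rows 32-39 [x1,x2,x3,x4=0100]: 00110011  (ones: 4)
  rows 40-47 [x1,x2,x3,x4=0101]: 11111111  (ones: 8)
  rows 48-55 [x1,x2,x3,x4=0110]: 11111111  (ones: 8)
  rows 56-63 [x1,x2,x3,x4=0111]: 11111111  (ones: 8)
  rows 64-71 [x1,x2,x3,x4=1000]: 00110011  (ones: 4)
  rows 72-79 [x1,x2,x3,x4=1001]: 11111111  (ones: 8)
  rows 80-87 [x1,x2,x3,x4=1010]: 11111111  (ones: 8)
  rows 88-95 [x1,x2,x3,x4=1011]: 11111111  (ones: 8)
  rows 96-103 [x1,x2,x3,x4=1100]: 00110011  (ones: 4)
  rows 104-111 [x1,x2,x3,x4=1101]: 11111111  (ones: 8)
  rows 112-119 [x1,x2,x3,x4=1110]: 11111111  (ones: 8)
  rows 120-127 [x1,x2,x3,x4=1111]: 11111111  (ones: 8)
Count of 1-rows = 4+8+8+8+4+8+8+8+4+8+8+8+4+8+8+8 = 112

112


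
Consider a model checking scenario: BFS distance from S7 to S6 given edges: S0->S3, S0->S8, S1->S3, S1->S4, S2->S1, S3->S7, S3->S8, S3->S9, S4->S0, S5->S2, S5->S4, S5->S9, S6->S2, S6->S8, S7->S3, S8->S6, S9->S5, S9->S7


BFS layer-by-layer from S7:
  dist 0: {S7}
  dist 1: {S3}
  dist 2: {S8, S9}
  dist 3: {S5, S6}
  -> S6 reached at distance 3
Shortest path length = 3

3


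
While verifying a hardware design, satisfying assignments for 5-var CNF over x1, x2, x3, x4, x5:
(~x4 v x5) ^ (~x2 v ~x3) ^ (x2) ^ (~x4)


CNF with 4 clauses over 5 vars (32 assignments).
An assignment satisfies CNF iff every clause has >=1 true literal.
Check each row (bits = x1,x2,x3,x4,x5; clause T/F shown):
  row 0 [00000]: clauses=TTFT -> 0
  row 1 [00001]: clauses=TTFT -> 0
  row 2 [00010]: clauses=FTFF -> 0
  row 3 [00011]: clauses=TTFF -> 0
  row 4 [00100]: clauses=TTFT -> 0
  row 5 [00101]: clauses=TTFT -> 0
  row 6 [00110]: clauses=FTFF -> 0
  row 7 [00111]: clauses=TTFF -> 0
  row 8 [01000]: clauses=TTTT -> 1
  row 9 [01001]: clauses=TTTT -> 1
  row 10 [01010]: clauses=FTTF -> 0
  row 11 [01011]: clauses=TTTF -> 0
  row 12 [01100]: clauses=TFTT -> 0
  row 13 [01101]: clauses=TFTT -> 0
  row 14 [01110]: clauses=FFTF -> 0
  row 15 [01111]: clauses=TFTF -> 0
  row 16 [10000]: clauses=TTFT -> 0
  row 17 [10001]: clauses=TTFT -> 0
  row 18 [10010]: clauses=FTFF -> 0
  row 19 [10011]: clauses=TTFF -> 0
  row 20 [10100]: clauses=TTFT -> 0
  row 21 [10101]: clauses=TTFT -> 0
  row 22 [10110]: clauses=FTFF -> 0
  row 23 [10111]: clauses=TTFF -> 0
  row 24 [11000]: clauses=TTTT -> 1
  row 25 [11001]: clauses=TTTT -> 1
  row 26 [11010]: clauses=FTTF -> 0
  row 27 [11011]: clauses=TTTF -> 0
  row 28 [11100]: clauses=TFTT -> 0
  row 29 [11101]: clauses=TFTT -> 0
  row 30 [11110]: clauses=FFTF -> 0
  row 31 [11111]: clauses=TFTF -> 0
Full result column, 8 rows per line (x1,x2 fixed per line; x3,x4,x5 runs 000..111 left to right):
  rows 0-7 [x1,x2=00]: 00000000  (ones: 0)
  rows 8-15 [x1,x2=01]: 11000000  (ones: 2)
  rows 16-23 [x1,x2=10]: 00000000  (ones: 0)
  rows 24-31 [x1,x2=11]: 11000000  (ones: 2)
Satisfying assignments = 0+2+0+2 = 4

4


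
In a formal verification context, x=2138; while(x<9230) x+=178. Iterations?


Step 1: x goes from 2138 toward 9230 by 178; the body runs while x<9230, so iterations = ceil((bound-start)/step)
Step 2: Distance=7092
Step 3: ceil(7092/178)=40

40


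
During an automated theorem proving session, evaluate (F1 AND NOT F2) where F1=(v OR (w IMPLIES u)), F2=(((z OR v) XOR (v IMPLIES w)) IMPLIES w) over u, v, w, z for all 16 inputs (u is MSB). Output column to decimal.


F1 = (v OR (w IMPLIES u))
F2 = (((z OR v) XOR (v IMPLIES w)) IMPLIES w)
Counterexample to F1=>F2 is where F1=1 and F2=0.
Evaluate each row (bits = u,v,w,z, MSB first):
  row 0 [0000]: F1=1 F2=0 -> F1&~F2 -> 1
  row 1 [0001]: F1=1 F2=1 -> F1&~F2 -> 0
  row 2 [0010]: F1=0 F2=1 -> F1&~F2 -> 0
  row 3 [0011]: F1=0 F2=1 -> F1&~F2 -> 0
  row 4 [0100]: F1=1 F2=0 -> F1&~F2 -> 1
  row 5 [0101]: F1=1 F2=0 -> F1&~F2 -> 1
  row 6 [0110]: F1=1 F2=1 -> F1&~F2 -> 0
  row 7 [0111]: F1=1 F2=1 -> F1&~F2 -> 0
  row 8 [1000]: F1=1 F2=0 -> F1&~F2 -> 1
  row 9 [1001]: F1=1 F2=1 -> F1&~F2 -> 0
  row 10 [1010]: F1=1 F2=1 -> F1&~F2 -> 0
  row 11 [1011]: F1=1 F2=1 -> F1&~F2 -> 0
  row 12 [1100]: F1=1 F2=0 -> F1&~F2 -> 1
  row 13 [1101]: F1=1 F2=0 -> F1&~F2 -> 1
  row 14 [1110]: F1=1 F2=1 -> F1&~F2 -> 0
  row 15 [1111]: F1=1 F2=1 -> F1&~F2 -> 0
Full result column, 4 rows per line (u,v fixed per line; w,z runs 00..11 left to right):
  rows 0-3 [u,v=00]: 1000  = hex 8
  rows 4-7 [u,v=01]: 1100  = hex C
  rows 8-11 [u,v=10]: 1000  = hex 8
  rows 12-15 [u,v=11]: 1100  = hex C
Counterexample vector (row 0 .. row 15) = 1000110010001100
Output column grouped in 4s = 1000 1100 1000 1100 = 0x8C8C
Convert to decimal digit by digit (value = value*16 + digit):
  8 -> 8
  8*16 + 12 (C) = 140
  140*16 + 8 = 2248
  2248*16 + 12 (C) = 35980
Decimal = 35980

35980


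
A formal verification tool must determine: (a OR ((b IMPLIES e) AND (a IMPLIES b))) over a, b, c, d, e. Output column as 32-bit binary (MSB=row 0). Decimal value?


Formula: (a OR ((b IMPLIES e) AND (a IMPLIES b))) over a, b, c, d, e (32 rows)
Evaluate each row (bits = a,b,c,d,e, MSB first):
  row 0 [00000]: (0 OR ((0 IMPLIES 0) AND (0 IMPLIES 0))) -> 1
  row 1 [00001]: (0 OR ((0 IMPLIES 1) AND (0 IMPLIES 0))) -> 1
  row 2 [00010]: (0 OR ((0 IMPLIES 0) AND (0 IMPLIES 0))) -> 1
  row 3 [00011]: (0 OR ((0 IMPLIES 1) AND (0 IMPLIES 0))) -> 1
  row 4 [00100]: (0 OR ((0 IMPLIES 0) AND (0 IMPLIES 0))) -> 1
  row 5 [00101]: (0 OR ((0 IMPLIES 1) AND (0 IMPLIES 0))) -> 1
  row 6 [00110]: (0 OR ((0 IMPLIES 0) AND (0 IMPLIES 0))) -> 1
  row 7 [00111]: (0 OR ((0 IMPLIES 1) AND (0 IMPLIES 0))) -> 1
  row 8 [01000]: (0 OR ((1 IMPLIES 0) AND (0 IMPLIES 1))) -> 0
  row 9 [01001]: (0 OR ((1 IMPLIES 1) AND (0 IMPLIES 1))) -> 1
  row 10 [01010]: (0 OR ((1 IMPLIES 0) AND (0 IMPLIES 1))) -> 0
  row 11 [01011]: (0 OR ((1 IMPLIES 1) AND (0 IMPLIES 1))) -> 1
  row 12 [01100]: (0 OR ((1 IMPLIES 0) AND (0 IMPLIES 1))) -> 0
  row 13 [01101]: (0 OR ((1 IMPLIES 1) AND (0 IMPLIES 1))) -> 1
  row 14 [01110]: (0 OR ((1 IMPLIES 0) AND (0 IMPLIES 1))) -> 0
  row 15 [01111]: (0 OR ((1 IMPLIES 1) AND (0 IMPLIES 1))) -> 1
  row 16 [10000]: (1 OR ((0 IMPLIES 0) AND (1 IMPLIES 0))) -> 1
  row 17 [10001]: (1 OR ((0 IMPLIES 1) AND (1 IMPLIES 0))) -> 1
  row 18 [10010]: (1 OR ((0 IMPLIES 0) AND (1 IMPLIES 0))) -> 1
  row 19 [10011]: (1 OR ((0 IMPLIES 1) AND (1 IMPLIES 0))) -> 1
  row 20 [10100]: (1 OR ((0 IMPLIES 0) AND (1 IMPLIES 0))) -> 1
  row 21 [10101]: (1 OR ((0 IMPLIES 1) AND (1 IMPLIES 0))) -> 1
  row 22 [10110]: (1 OR ((0 IMPLIES 0) AND (1 IMPLIES 0))) -> 1
  row 23 [10111]: (1 OR ((0 IMPLIES 1) AND (1 IMPLIES 0))) -> 1
  row 24 [11000]: (1 OR ((1 IMPLIES 0) AND (1 IMPLIES 1))) -> 1
  row 25 [11001]: (1 OR ((1 IMPLIES 1) AND (1 IMPLIES 1))) -> 1
  row 26 [11010]: (1 OR ((1 IMPLIES 0) AND (1 IMPLIES 1))) -> 1
  row 27 [11011]: (1 OR ((1 IMPLIES 1) AND (1 IMPLIES 1))) -> 1
  row 28 [11100]: (1 OR ((1 IMPLIES 0) AND (1 IMPLIES 1))) -> 1
  row 29 [11101]: (1 OR ((1 IMPLIES 1) AND (1 IMPLIES 1))) -> 1
  row 30 [11110]: (1 OR ((1 IMPLIES 0) AND (1 IMPLIES 1))) -> 1
  row 31 [11111]: (1 OR ((1 IMPLIES 1) AND (1 IMPLIES 1))) -> 1
Full result column, 4 rows per line (a,b,c fixed per line; d,e runs 00..11 left to right):
  rows 0-3 [a,b,c=000]: 1111  = hex F
  rows 4-7 [a,b,c=001]: 1111  = hex F
  rows 8-11 [a,b,c=010]: 0101  = hex 5
  rows 12-15 [a,b,c=011]: 0101  = hex 5
  rows 16-19 [a,b,c=100]: 1111  = hex F
  rows 20-23 [a,b,c=101]: 1111  = hex F
  rows 24-27 [a,b,c=110]: 1111  = hex F
  rows 28-31 [a,b,c=111]: 1111  = hex F
Output column (row 0 .. row 31) = 11111111010101011111111111111111
Output column grouped in 4s = 1111 1111 0101 0101 1111 1111 1111 1111 = 0xFF55FFFF
Convert to decimal digit by digit (value = value*16 + digit):
  F -> 15
  15*16 + 15 (F) = 255
  255*16 + 5 = 4085
  4085*16 + 5 = 65365
  65365*16 + 15 (F) = 1045855
  1045855*16 + 15 (F) = 16733695
  16733695*16 + 15 (F) = 267739135
  267739135*16 + 15 (F) = 4283826175
Decimal = 4283826175

4283826175


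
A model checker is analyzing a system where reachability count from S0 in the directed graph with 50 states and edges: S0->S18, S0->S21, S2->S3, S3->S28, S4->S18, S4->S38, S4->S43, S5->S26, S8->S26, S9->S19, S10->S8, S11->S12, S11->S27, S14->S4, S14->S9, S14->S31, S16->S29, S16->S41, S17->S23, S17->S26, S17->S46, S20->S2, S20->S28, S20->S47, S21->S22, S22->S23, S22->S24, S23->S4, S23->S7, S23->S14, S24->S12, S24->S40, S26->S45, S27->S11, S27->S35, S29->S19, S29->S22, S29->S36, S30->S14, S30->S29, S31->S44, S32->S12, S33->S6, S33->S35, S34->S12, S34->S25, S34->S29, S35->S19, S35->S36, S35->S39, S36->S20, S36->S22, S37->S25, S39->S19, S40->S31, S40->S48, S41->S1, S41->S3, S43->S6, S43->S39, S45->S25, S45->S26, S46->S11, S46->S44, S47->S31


BFS from S0:
  layer 0: {S0}
  layer 1: {S18, S21}
  layer 2: {S22}
  layer 3: {S23, S24}
  layer 4: {S4, S7, S12, S14, S40}
  layer 5: {S9, S31, S38, S43, S48}
  layer 6: {S6, S19, S39, S44}
Reachable set: {S0, S4, S6, S7, S9, S12, S14, S18, S19, S21, S22, S23, S24, S31, S38, S39, S40, S43, S44, S48}
Count = 20

20


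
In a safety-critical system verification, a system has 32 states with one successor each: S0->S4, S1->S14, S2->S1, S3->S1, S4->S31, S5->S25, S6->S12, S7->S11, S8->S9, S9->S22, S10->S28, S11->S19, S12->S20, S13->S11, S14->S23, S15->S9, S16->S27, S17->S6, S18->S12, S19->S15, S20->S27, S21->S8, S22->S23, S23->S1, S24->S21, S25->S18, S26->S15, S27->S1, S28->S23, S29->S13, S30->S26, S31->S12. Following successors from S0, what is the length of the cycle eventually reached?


Trace from S0 until a state repeats:
  S0 -> S4 -> S31 -> S12 -> S20 -> S27 -> S1 -> S14 -> S23 -> S1
S1 first seen at step 6, revisited at step 9.
Cycle length = 9 - 6 = 3

3


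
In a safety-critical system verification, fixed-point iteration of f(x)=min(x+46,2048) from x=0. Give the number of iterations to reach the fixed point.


Step 1: x=0, cap=2048, increment=46
Step 2: x grows by 46 each step until capped at 2048; fixed point is x=2048
Step 3: iterations = ceil(2048/46) = 45

45


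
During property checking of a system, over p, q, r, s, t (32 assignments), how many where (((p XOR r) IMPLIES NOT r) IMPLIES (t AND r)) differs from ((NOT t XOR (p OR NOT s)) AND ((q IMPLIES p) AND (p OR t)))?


F1 = (((p XOR r) IMPLIES NOT r) IMPLIES (t AND r))
F2 = ((NOT t XOR (p OR NOT s)) AND ((q IMPLIES p) AND (p OR t)))
Evaluate both on each of 32 rows (bits = p,q,r,s,t):
  row 0 [00000]: F1=0 F2=0 -> 0
  row 1 [00001]: F1=0 F2=1 (differ) -> 1
  row 2 [00010]: F1=0 F2=0 -> 0
  row 3 [00011]: F1=0 F2=0 -> 0
  row 4 [00100]: F1=1 F2=0 (differ) -> 1
  row 5 [00101]: F1=1 F2=1 -> 0
  row 6 [00110]: F1=1 F2=0 (differ) -> 1
  row 7 [00111]: F1=1 F2=0 (differ) -> 1
  row 8 [01000]: F1=0 F2=0 -> 0
  row 9 [01001]: F1=0 F2=0 -> 0
  row 10 [01010]: F1=0 F2=0 -> 0
  row 11 [01011]: F1=0 F2=0 -> 0
  row 12 [01100]: F1=1 F2=0 (differ) -> 1
  row 13 [01101]: F1=1 F2=0 (differ) -> 1
  row 14 [01110]: F1=1 F2=0 (differ) -> 1
  row 15 [01111]: F1=1 F2=0 (differ) -> 1
  row 16 [10000]: F1=0 F2=0 -> 0
  row 17 [10001]: F1=0 F2=1 (differ) -> 1
  row 18 [10010]: F1=0 F2=0 -> 0
  row 19 [10011]: F1=0 F2=1 (differ) -> 1
  row 20 [10100]: F1=0 F2=0 -> 0
  row 21 [10101]: F1=1 F2=1 -> 0
  row 22 [10110]: F1=0 F2=0 -> 0
  row 23 [10111]: F1=1 F2=1 -> 0
  row 24 [11000]: F1=0 F2=0 -> 0
  row 25 [11001]: F1=0 F2=1 (differ) -> 1
  row 26 [11010]: F1=0 F2=0 -> 0
  row 27 [11011]: F1=0 F2=1 (differ) -> 1
  row 28 [11100]: F1=0 F2=0 -> 0
  row 29 [11101]: F1=1 F2=1 -> 0
  row 30 [11110]: F1=0 F2=0 -> 0
  row 31 [11111]: F1=1 F2=1 -> 0
Full result column, 8 rows per line (p,q fixed per line; r,s,t runs 000..111 left to right):
  rows 0-7 [p,q=00]: 01001011  (ones: 4)
  rows 8-15 [p,q=01]: 00001111  (ones: 4)
  rows 16-23 [p,q=10]: 01010000  (ones: 2)
  rows 24-31 [p,q=11]: 01010000  (ones: 2)
Disagreements = 4+4+2+2 = 12

12


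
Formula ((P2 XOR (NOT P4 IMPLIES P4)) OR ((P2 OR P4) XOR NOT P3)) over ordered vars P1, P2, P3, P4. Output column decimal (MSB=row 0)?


Formula: ((P2 XOR (NOT P4 IMPLIES P4)) OR ((P2 OR P4) XOR NOT P3)) over P1, P2, P3, P4 (16 rows)
Evaluate each row (bits = P1,P2,P3,P4, MSB first):
  row 0 [0000]: ((0 XOR (NOT 0 IMPLIES 0)) OR ((0 OR 0) XOR NOT 0)) -> 1
  row 1 [0001]: ((0 XOR (NOT 1 IMPLIES 1)) OR ((0 OR 1) XOR NOT 0)) -> 1
  row 2 [0010]: ((0 XOR (NOT 0 IMPLIES 0)) OR ((0 OR 0) XOR NOT 1)) -> 0
  row 3 [0011]: ((0 XOR (NOT 1 IMPLIES 1)) OR ((0 OR 1) XOR NOT 1)) -> 1
  row 4 [0100]: ((1 XOR (NOT 0 IMPLIES 0)) OR ((1 OR 0) XOR NOT 0)) -> 1
  row 5 [0101]: ((1 XOR (NOT 1 IMPLIES 1)) OR ((1 OR 1) XOR NOT 0)) -> 0
  row 6 [0110]: ((1 XOR (NOT 0 IMPLIES 0)) OR ((1 OR 0) XOR NOT 1)) -> 1
  row 7 [0111]: ((1 XOR (NOT 1 IMPLIES 1)) OR ((1 OR 1) XOR NOT 1)) -> 1
  row 8 [1000]: ((0 XOR (NOT 0 IMPLIES 0)) OR ((0 OR 0) XOR NOT 0)) -> 1
  row 9 [1001]: ((0 XOR (NOT 1 IMPLIES 1)) OR ((0 OR 1) XOR NOT 0)) -> 1
  row 10 [1010]: ((0 XOR (NOT 0 IMPLIES 0)) OR ((0 OR 0) XOR NOT 1)) -> 0
  row 11 [1011]: ((0 XOR (NOT 1 IMPLIES 1)) OR ((0 OR 1) XOR NOT 1)) -> 1
  row 12 [1100]: ((1 XOR (NOT 0 IMPLIES 0)) OR ((1 OR 0) XOR NOT 0)) -> 1
  row 13 [1101]: ((1 XOR (NOT 1 IMPLIES 1)) OR ((1 OR 1) XOR NOT 0)) -> 0
  row 14 [1110]: ((1 XOR (NOT 0 IMPLIES 0)) OR ((1 OR 0) XOR NOT 1)) -> 1
  row 15 [1111]: ((1 XOR (NOT 1 IMPLIES 1)) OR ((1 OR 1) XOR NOT 1)) -> 1
Full result column, 4 rows per line (P1,P2 fixed per line; P3,P4 runs 00..11 left to right):
  rows 0-3 [P1,P2=00]: 1101  = hex D
  rows 4-7 [P1,P2=01]: 1011  = hex B
  rows 8-11 [P1,P2=10]: 1101  = hex D
  rows 12-15 [P1,P2=11]: 1011  = hex B
Output column (row 0 .. row 15) = 1101101111011011
Output column grouped in 4s = 1101 1011 1101 1011 = 0xDBDB
Convert to decimal digit by digit (value = value*16 + digit):
  D -> 13
  13*16 + 11 (B) = 219
  219*16 + 13 (D) = 3517
  3517*16 + 11 (B) = 56283
Decimal = 56283

56283


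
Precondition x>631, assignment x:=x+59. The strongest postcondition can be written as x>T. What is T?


Formula: sp(P, x:=E) = exists old_x. (x = E[old_x/x]) AND P[old_x/x] (old_x is the value of x before the assignment; eliminate old_x by solving x = E[old_x/x] for old_x)
Step 1: Precondition P: x>631, i.e. old_x > 631
Step 2: Assignment gives x = old_x + 59, so old_x = x - 59
Step 3: Substitute into P: x - 59 > 631
Step 4: Simplify: x > 631+59 = 690

690


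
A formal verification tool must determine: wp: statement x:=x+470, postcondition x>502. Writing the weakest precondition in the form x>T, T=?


Formula: wp(x:=E, P) = P[E/x] (substitute E for x in postcondition)
Step 1: Postcondition: x>502
Step 2: Substitute x+470 for x: x+470>502
Step 3: Solve for x: x > 502-470 = 32

32


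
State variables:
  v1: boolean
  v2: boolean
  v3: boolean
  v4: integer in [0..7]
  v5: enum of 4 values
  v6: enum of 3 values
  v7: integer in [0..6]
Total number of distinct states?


State space = product of domain sizes of all variables.
Domain sizes:
  v1 (boolean): 2
  v2 (boolean): 2
  v3 (boolean): 2
  v4 (integer in [0..7]): 8
  v5 (enum of 4 values): 4
  v6 (enum of 3 values): 3
  v7 (integer in [0..6]): 7
Product = 2 * 2 * 2 * 8 * 4 * 3 * 7 = 5376

5376


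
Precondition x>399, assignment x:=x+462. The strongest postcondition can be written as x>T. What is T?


Formula: sp(P, x:=E) = exists old_x. (x = E[old_x/x]) AND P[old_x/x] (old_x is the value of x before the assignment; eliminate old_x by solving x = E[old_x/x] for old_x)
Step 1: Precondition P: x>399, i.e. old_x > 399
Step 2: Assignment gives x = old_x + 462, so old_x = x - 462
Step 3: Substitute into P: x - 462 > 399
Step 4: Simplify: x > 399+462 = 861

861


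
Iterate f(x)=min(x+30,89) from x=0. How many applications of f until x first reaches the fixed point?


Step 1: x=0, cap=89, increment=30
Step 2: x grows by 30 each step until capped at 89; fixed point is x=89
Step 3: iterations = ceil(89/30) = 3

3


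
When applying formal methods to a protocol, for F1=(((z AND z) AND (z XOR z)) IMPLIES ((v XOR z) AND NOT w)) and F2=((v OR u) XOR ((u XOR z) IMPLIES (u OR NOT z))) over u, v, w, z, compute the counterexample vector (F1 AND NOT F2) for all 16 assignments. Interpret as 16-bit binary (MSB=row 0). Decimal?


F1 = (((z AND z) AND (z XOR z)) IMPLIES ((v XOR z) AND NOT w))
F2 = ((v OR u) XOR ((u XOR z) IMPLIES (u OR NOT z)))
Counterexample to F1=>F2 is where F1=1 and F2=0.
Evaluate each row (bits = u,v,w,z, MSB first):
  row 0 [0000]: F1=1 F2=1 -> F1&~F2 -> 0
  row 1 [0001]: F1=1 F2=0 -> F1&~F2 -> 1
  row 2 [0010]: F1=1 F2=1 -> F1&~F2 -> 0
  row 3 [0011]: F1=1 F2=0 -> F1&~F2 -> 1
  row 4 [0100]: F1=1 F2=0 -> F1&~F2 -> 1
  row 5 [0101]: F1=1 F2=1 -> F1&~F2 -> 0
  row 6 [0110]: F1=1 F2=0 -> F1&~F2 -> 1
  row 7 [0111]: F1=1 F2=1 -> F1&~F2 -> 0
  row 8 [1000]: F1=1 F2=0 -> F1&~F2 -> 1
  row 9 [1001]: F1=1 F2=0 -> F1&~F2 -> 1
  row 10 [1010]: F1=1 F2=0 -> F1&~F2 -> 1
  row 11 [1011]: F1=1 F2=0 -> F1&~F2 -> 1
  row 12 [1100]: F1=1 F2=0 -> F1&~F2 -> 1
  row 13 [1101]: F1=1 F2=0 -> F1&~F2 -> 1
  row 14 [1110]: F1=1 F2=0 -> F1&~F2 -> 1
  row 15 [1111]: F1=1 F2=0 -> F1&~F2 -> 1
Full result column, 4 rows per line (u,v fixed per line; w,z runs 00..11 left to right):
  rows 0-3 [u,v=00]: 0101  = hex 5
  rows 4-7 [u,v=01]: 1010  = hex A
  rows 8-11 [u,v=10]: 1111  = hex F
  rows 12-15 [u,v=11]: 1111  = hex F
Counterexample vector (row 0 .. row 15) = 0101101011111111
Output column grouped in 4s = 0101 1010 1111 1111 = 0x5AFF
Convert to decimal digit by digit (value = value*16 + digit):
  5 -> 5
  5*16 + 10 (A) = 90
  90*16 + 15 (F) = 1455
  1455*16 + 15 (F) = 23295
Decimal = 23295

23295


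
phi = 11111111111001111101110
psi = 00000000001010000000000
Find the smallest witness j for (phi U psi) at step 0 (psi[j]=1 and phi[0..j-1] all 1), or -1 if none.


(phi U psi) at 0: need smallest j with psi[j]=1 and phi[i]=1 for all i in [0,j).
Scan from step 0:
  step 0: phi=1, psi=0 -> continue
  step 1: phi=1, psi=0 -> continue
  step 2: phi=1, psi=0 -> continue
  step 3: phi=1, psi=0 -> continue
  step 10: psi=1 and phi held for [0,10) -> witness found
Witness step = 10

10


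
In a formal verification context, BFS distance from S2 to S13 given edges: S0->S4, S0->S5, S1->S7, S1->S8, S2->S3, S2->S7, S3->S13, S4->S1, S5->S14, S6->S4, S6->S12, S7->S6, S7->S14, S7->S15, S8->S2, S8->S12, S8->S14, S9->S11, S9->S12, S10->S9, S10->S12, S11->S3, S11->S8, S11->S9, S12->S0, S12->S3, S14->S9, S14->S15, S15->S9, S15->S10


BFS layer-by-layer from S2:
  dist 0: {S2}
  dist 1: {S3, S7}
  dist 2: {S6, S13, S14, S15}
  -> S13 reached at distance 2
Shortest path length = 2

2


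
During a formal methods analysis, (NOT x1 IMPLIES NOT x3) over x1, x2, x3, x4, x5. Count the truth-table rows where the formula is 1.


Formula: (NOT x1 IMPLIES NOT x3) over 5 vars (32 rows)
Evaluate each row (x1, x2, x3, x4, x5 as bits, MSB first):
  row 0 [00000]: (NOT 0 IMPLIES NOT 0) -> 1
  row 1 [00001]: (NOT 0 IMPLIES NOT 0) -> 1
  row 2 [00010]: (NOT 0 IMPLIES NOT 0) -> 1
  row 3 [00011]: (NOT 0 IMPLIES NOT 0) -> 1
  row 4 [00100]: (NOT 0 IMPLIES NOT 1) -> 0
  row 5 [00101]: (NOT 0 IMPLIES NOT 1) -> 0
  row 6 [00110]: (NOT 0 IMPLIES NOT 1) -> 0
  row 7 [00111]: (NOT 0 IMPLIES NOT 1) -> 0
  row 8 [01000]: (NOT 0 IMPLIES NOT 0) -> 1
  row 9 [01001]: (NOT 0 IMPLIES NOT 0) -> 1
  row 10 [01010]: (NOT 0 IMPLIES NOT 0) -> 1
  row 11 [01011]: (NOT 0 IMPLIES NOT 0) -> 1
  row 12 [01100]: (NOT 0 IMPLIES NOT 1) -> 0
  row 13 [01101]: (NOT 0 IMPLIES NOT 1) -> 0
  row 14 [01110]: (NOT 0 IMPLIES NOT 1) -> 0
  row 15 [01111]: (NOT 0 IMPLIES NOT 1) -> 0
  row 16 [10000]: (NOT 1 IMPLIES NOT 0) -> 1
  row 17 [10001]: (NOT 1 IMPLIES NOT 0) -> 1
  row 18 [10010]: (NOT 1 IMPLIES NOT 0) -> 1
  row 19 [10011]: (NOT 1 IMPLIES NOT 0) -> 1
  row 20 [10100]: (NOT 1 IMPLIES NOT 1) -> 1
  row 21 [10101]: (NOT 1 IMPLIES NOT 1) -> 1
  row 22 [10110]: (NOT 1 IMPLIES NOT 1) -> 1
  row 23 [10111]: (NOT 1 IMPLIES NOT 1) -> 1
  row 24 [11000]: (NOT 1 IMPLIES NOT 0) -> 1
  row 25 [11001]: (NOT 1 IMPLIES NOT 0) -> 1
  row 26 [11010]: (NOT 1 IMPLIES NOT 0) -> 1
  row 27 [11011]: (NOT 1 IMPLIES NOT 0) -> 1
  row 28 [11100]: (NOT 1 IMPLIES NOT 1) -> 1
  row 29 [11101]: (NOT 1 IMPLIES NOT 1) -> 1
  row 30 [11110]: (NOT 1 IMPLIES NOT 1) -> 1
  row 31 [11111]: (NOT 1 IMPLIES NOT 1) -> 1
Full result column, 8 rows per line (x1,x2 fixed per line; x3,x4,x5 runs 000..111 left to right):
  rows 0-7 [x1,x2=00]: 11110000  (ones: 4)
  rows 8-15 [x1,x2=01]: 11110000  (ones: 4)
  rows 16-23 [x1,x2=10]: 11111111  (ones: 8)
  rows 24-31 [x1,x2=11]: 11111111  (ones: 8)
Count of 1-rows = 4+4+8+8 = 24

24


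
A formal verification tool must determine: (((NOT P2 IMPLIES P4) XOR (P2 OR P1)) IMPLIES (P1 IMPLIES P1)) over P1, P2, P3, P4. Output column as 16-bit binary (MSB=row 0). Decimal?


Formula: (((NOT P2 IMPLIES P4) XOR (P2 OR P1)) IMPLIES (P1 IMPLIES P1)) over P1, P2, P3, P4 (16 rows)
Evaluate each row (bits = P1,P2,P3,P4, MSB first):
  row 0 [0000]: (((NOT 0 IMPLIES 0) XOR (0 OR 0)) IMPLIES (0 IMPLIES 0)) -> 1
  row 1 [0001]: (((NOT 0 IMPLIES 1) XOR (0 OR 0)) IMPLIES (0 IMPLIES 0)) -> 1
  row 2 [0010]: (((NOT 0 IMPLIES 0) XOR (0 OR 0)) IMPLIES (0 IMPLIES 0)) -> 1
  row 3 [0011]: (((NOT 0 IMPLIES 1) XOR (0 OR 0)) IMPLIES (0 IMPLIES 0)) -> 1
  row 4 [0100]: (((NOT 1 IMPLIES 0) XOR (1 OR 0)) IMPLIES (0 IMPLIES 0)) -> 1
  row 5 [0101]: (((NOT 1 IMPLIES 1) XOR (1 OR 0)) IMPLIES (0 IMPLIES 0)) -> 1
  row 6 [0110]: (((NOT 1 IMPLIES 0) XOR (1 OR 0)) IMPLIES (0 IMPLIES 0)) -> 1
  row 7 [0111]: (((NOT 1 IMPLIES 1) XOR (1 OR 0)) IMPLIES (0 IMPLIES 0)) -> 1
  row 8 [1000]: (((NOT 0 IMPLIES 0) XOR (0 OR 1)) IMPLIES (1 IMPLIES 1)) -> 1
  row 9 [1001]: (((NOT 0 IMPLIES 1) XOR (0 OR 1)) IMPLIES (1 IMPLIES 1)) -> 1
  row 10 [1010]: (((NOT 0 IMPLIES 0) XOR (0 OR 1)) IMPLIES (1 IMPLIES 1)) -> 1
  row 11 [1011]: (((NOT 0 IMPLIES 1) XOR (0 OR 1)) IMPLIES (1 IMPLIES 1)) -> 1
  row 12 [1100]: (((NOT 1 IMPLIES 0) XOR (1 OR 1)) IMPLIES (1 IMPLIES 1)) -> 1
  row 13 [1101]: (((NOT 1 IMPLIES 1) XOR (1 OR 1)) IMPLIES (1 IMPLIES 1)) -> 1
  row 14 [1110]: (((NOT 1 IMPLIES 0) XOR (1 OR 1)) IMPLIES (1 IMPLIES 1)) -> 1
  row 15 [1111]: (((NOT 1 IMPLIES 1) XOR (1 OR 1)) IMPLIES (1 IMPLIES 1)) -> 1
Full result column, 4 rows per line (P1,P2 fixed per line; P3,P4 runs 00..11 left to right):
  rows 0-3 [P1,P2=00]: 1111  = hex F
  rows 4-7 [P1,P2=01]: 1111  = hex F
  rows 8-11 [P1,P2=10]: 1111  = hex F
  rows 12-15 [P1,P2=11]: 1111  = hex F
Output column (row 0 .. row 15) = 1111111111111111
Output column grouped in 4s = 1111 1111 1111 1111 = 0xFFFF
Convert to decimal digit by digit (value = value*16 + digit):
  F -> 15
  15*16 + 15 (F) = 255
  255*16 + 15 (F) = 4095
  4095*16 + 15 (F) = 65535
Decimal = 65535

65535
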